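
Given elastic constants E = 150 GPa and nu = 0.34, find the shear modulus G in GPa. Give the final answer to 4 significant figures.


G = E / (2*(1+nu))
G = 150 / (2*(1+0.34))
G = 55.97 GPa


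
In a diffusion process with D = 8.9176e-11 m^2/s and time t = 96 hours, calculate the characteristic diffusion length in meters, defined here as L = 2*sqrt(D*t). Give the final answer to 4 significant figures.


t = 96 hr = 345600 s
Diffusion length = 2*sqrt(D*t)
= 2*sqrt(8.9176e-11 * 345600)
= 0.0111 m


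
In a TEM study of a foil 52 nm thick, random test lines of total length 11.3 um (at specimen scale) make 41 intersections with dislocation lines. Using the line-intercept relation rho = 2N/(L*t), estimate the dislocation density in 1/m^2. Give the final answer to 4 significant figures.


rho = 2N / (L * t)
L = 11.3 um = 1.13e-05 m, t = 52 nm = 5.2e-08 m
rho = 2 * 41 / (1.13e-05 * 5.2e-08)
rho = 1.396e+14 1/m^2


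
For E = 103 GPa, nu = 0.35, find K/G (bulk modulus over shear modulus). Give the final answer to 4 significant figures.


G = E / (2*(1+nu))
G = 103 / (2*(1+0.35)) = 38.1481 GPa
K = E / (3*(1-2*nu))
K = 103 / (3*(1-2*0.35)) = 114.444 GPa
K/G = 114.444 / 38.1481 = 3


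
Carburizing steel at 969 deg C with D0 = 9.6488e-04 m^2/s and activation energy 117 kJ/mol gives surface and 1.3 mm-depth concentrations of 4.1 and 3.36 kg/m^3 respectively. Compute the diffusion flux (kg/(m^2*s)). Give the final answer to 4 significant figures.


Step 1: D = D0 * exp(-Qd/(R*T))
T = 969 + 273.15 = 1242.15 K
D = 9.6488e-04 * exp(-117e3 / (8.314 * 1242.15)) = 1.15941e-08 m^2/s
Step 2: J = D * (C1 - C2) / dx
J = 1.15941e-08 * (4.1 - 3.36) / 1.3e-03
J = 6.6e-06 kg/(m^2*s)


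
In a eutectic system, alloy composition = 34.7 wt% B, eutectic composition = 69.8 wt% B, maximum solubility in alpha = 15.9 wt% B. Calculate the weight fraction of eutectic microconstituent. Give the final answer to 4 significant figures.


f_primary = (C_e - C0) / (C_e - C_alpha_max)
f_primary = (69.8 - 34.7) / (69.8 - 15.9)
f_primary = 0.651206
f_eutectic = 1 - 0.651206 = 0.3488


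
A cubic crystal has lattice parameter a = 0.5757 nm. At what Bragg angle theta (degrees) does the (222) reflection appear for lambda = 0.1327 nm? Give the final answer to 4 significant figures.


d = a / sqrt(h^2+k^2+l^2)
d = 0.5757 / sqrt(12) = 0.16619 nm
lambda = 2*d*sin(theta)  =>  sin(theta) = lambda / (2*d)
sin(theta) = 0.1327 / (2 * 0.16619) = 0.399241
theta = 23.53 deg


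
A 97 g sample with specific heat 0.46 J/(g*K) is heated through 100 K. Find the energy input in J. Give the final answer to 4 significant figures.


Q = m * cp * dT
Q = 97 * 0.46 * 100
Q = 4462 J


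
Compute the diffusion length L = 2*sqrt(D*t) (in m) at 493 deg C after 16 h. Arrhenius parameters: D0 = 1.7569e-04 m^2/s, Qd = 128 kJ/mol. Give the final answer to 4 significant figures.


Step 1: D = D0 * exp(-Qd/(R*T))
T = 766.15 K
D = 1.7569e-04 * exp(-128e3 / (8.314 * 766.15)) = 3.29334e-13 m^2/s
Step 2: L = 2*sqrt(D*t)
t = 16 h = 57600 s
L = 2*sqrt(3.29334e-13 * 57600) = 2.755e-04 m


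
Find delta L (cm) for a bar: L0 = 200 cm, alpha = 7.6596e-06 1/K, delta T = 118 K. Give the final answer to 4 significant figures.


dL = L0 * alpha * dT
dL = 200 * 7.6596e-06 * 118
dL = 0.1808 cm


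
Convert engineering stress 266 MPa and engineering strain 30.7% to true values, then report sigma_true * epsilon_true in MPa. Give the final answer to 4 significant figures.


sigma_true = sigma_eng * (1 + epsilon_eng)
sigma_true = 266 * (1 + 0.307) = 347.662 MPa
epsilon_true = ln(1 + epsilon_eng)
epsilon_true = ln(1 + 0.307) = 0.267734
sigma_true * epsilon_true = 347.662 * 0.267734 = 93.08 MPa


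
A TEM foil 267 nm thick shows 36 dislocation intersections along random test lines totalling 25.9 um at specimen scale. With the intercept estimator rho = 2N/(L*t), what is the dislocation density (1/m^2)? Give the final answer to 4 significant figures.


rho = 2N / (L * t)
L = 25.9 um = 2.59e-05 m, t = 267 nm = 2.67e-07 m
rho = 2 * 36 / (2.59e-05 * 2.67e-07)
rho = 1.041e+13 1/m^2


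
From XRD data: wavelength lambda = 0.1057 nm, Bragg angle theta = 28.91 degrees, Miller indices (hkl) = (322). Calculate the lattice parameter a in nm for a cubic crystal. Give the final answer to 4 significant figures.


d = lambda / (2*sin(theta))
d = 0.1057 / (2*sin(28.91 deg))
d = 0.109322 nm
a = d * sqrt(h^2+k^2+l^2) = 0.109322 * sqrt(17)
a = 0.4507 nm


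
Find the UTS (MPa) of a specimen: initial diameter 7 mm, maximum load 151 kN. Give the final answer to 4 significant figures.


A0 = pi*(d/2)^2 = pi*(7/2)^2 = 38.4845 mm^2
UTS = F_max / A0 = 151*1000 / 38.4845
UTS = 3924 MPa


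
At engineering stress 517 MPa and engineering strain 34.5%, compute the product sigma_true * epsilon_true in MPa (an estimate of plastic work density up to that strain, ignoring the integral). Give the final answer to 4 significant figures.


sigma_true = sigma_eng * (1 + epsilon_eng)
sigma_true = 517 * (1 + 0.345) = 695.365 MPa
epsilon_true = ln(1 + epsilon_eng)
epsilon_true = ln(1 + 0.345) = 0.296394
sigma_true * epsilon_true = 695.365 * 0.296394 = 206.1 MPa


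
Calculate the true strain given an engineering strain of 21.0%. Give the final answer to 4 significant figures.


epsilon_true = ln(1 + epsilon_eng)
epsilon_true = ln(1 + 0.21)
epsilon_true = 0.1906


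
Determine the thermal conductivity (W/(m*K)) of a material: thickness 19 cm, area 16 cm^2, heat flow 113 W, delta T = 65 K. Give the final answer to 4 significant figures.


k = Q*L / (A*dT)
L = 0.19 m, A = 1.6e-03 m^2
k = 113 * 0.19 / (1.6e-03 * 65)
k = 206.4 W/(m*K)


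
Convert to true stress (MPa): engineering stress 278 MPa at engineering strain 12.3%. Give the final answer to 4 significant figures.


sigma_true = sigma_eng * (1 + epsilon_eng)
sigma_true = 278 * (1 + 0.123)
sigma_true = 312.2 MPa


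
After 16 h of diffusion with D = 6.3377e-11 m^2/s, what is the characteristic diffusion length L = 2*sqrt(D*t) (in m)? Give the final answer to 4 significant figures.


t = 16 hr = 57600 s
Diffusion length = 2*sqrt(D*t)
= 2*sqrt(6.3377e-11 * 57600)
= 3.821e-03 m


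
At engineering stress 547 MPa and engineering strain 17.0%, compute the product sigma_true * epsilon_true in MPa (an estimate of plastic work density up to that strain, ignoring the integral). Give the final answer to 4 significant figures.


sigma_true = sigma_eng * (1 + epsilon_eng)
sigma_true = 547 * (1 + 0.17) = 639.99 MPa
epsilon_true = ln(1 + epsilon_eng)
epsilon_true = ln(1 + 0.17) = 0.157004
sigma_true * epsilon_true = 639.99 * 0.157004 = 100.5 MPa


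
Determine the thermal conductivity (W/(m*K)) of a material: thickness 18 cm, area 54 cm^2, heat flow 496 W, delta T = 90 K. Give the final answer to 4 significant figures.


k = Q*L / (A*dT)
L = 0.18 m, A = 5.4e-03 m^2
k = 496 * 0.18 / (5.4e-03 * 90)
k = 183.7 W/(m*K)


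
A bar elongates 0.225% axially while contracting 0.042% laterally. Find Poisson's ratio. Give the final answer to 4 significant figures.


nu = -epsilon_lat / epsilon_axial
Lateral strain is contraction (negative), so using magnitudes:
nu = 0.042 / 0.225
nu = 0.1867


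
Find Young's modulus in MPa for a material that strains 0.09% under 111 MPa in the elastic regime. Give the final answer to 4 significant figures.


E = sigma / epsilon
epsilon = 0.09% = 9e-04
E = 111 / 9e-04
E = 123300 MPa


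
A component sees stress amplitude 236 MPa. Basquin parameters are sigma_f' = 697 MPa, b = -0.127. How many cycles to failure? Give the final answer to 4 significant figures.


sigma_a = sigma_f' * (2*Nf)^b
2*Nf = (sigma_a / sigma_f')^(1/b)
2*Nf = (236 / 697)^(1/-0.127)
2*Nf = 5050.25
Nf = 2525 cycles


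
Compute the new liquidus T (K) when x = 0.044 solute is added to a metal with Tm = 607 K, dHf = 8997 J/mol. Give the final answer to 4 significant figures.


dT = R*Tm^2*x / dHf
dT = 8.314 * 607^2 * 0.044 / 8997
dT = 14.9811 K
T_new = 607 - 14.9811 = 592 K


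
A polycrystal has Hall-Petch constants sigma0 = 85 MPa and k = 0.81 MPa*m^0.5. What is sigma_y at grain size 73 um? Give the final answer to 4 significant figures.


sigma_y = sigma0 + k / sqrt(d)
d = 73 um = 7.3e-05 m
sigma_y = 85 + 0.81 / sqrt(7.3e-05)
sigma_y = 179.8 MPa


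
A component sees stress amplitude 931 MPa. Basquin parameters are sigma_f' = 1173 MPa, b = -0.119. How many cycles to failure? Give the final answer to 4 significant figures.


sigma_a = sigma_f' * (2*Nf)^b
2*Nf = (sigma_a / sigma_f')^(1/b)
2*Nf = (931 / 1173)^(1/-0.119)
2*Nf = 6.97049
Nf = 3.485 cycles


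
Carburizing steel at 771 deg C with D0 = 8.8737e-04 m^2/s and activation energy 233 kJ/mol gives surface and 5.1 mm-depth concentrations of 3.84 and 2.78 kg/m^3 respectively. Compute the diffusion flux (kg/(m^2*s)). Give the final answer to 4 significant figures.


Step 1: D = D0 * exp(-Qd/(R*T))
T = 771 + 273.15 = 1044.15 K
D = 8.8737e-04 * exp(-233e3 / (8.314 * 1044.15)) = 1.95717e-15 m^2/s
Step 2: J = D * (C1 - C2) / dx
J = 1.95717e-15 * (3.84 - 2.78) / 5.1e-03
J = 4.068e-13 kg/(m^2*s)


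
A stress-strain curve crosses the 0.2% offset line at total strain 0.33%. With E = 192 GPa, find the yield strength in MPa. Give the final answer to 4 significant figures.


Offset strain = 0.002
Elastic strain at yield = total_strain - offset = 3.3e-03 - 0.002 = 1.3e-03
sigma_y = E * elastic_strain = 192000 * 1.3e-03
sigma_y = 249.6 MPa


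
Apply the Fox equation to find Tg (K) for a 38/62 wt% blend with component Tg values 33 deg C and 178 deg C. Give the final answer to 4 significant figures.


1/Tg = w1/Tg1 + w2/Tg2 (in Kelvin)
Tg1 = 306.15 K, Tg2 = 451.15 K
1/Tg = 0.38/306.15 + 0.62/451.15
Tg = 382.3 K


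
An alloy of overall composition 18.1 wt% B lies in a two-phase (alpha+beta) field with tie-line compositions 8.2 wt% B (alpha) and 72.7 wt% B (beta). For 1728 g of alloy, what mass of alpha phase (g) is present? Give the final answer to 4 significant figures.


f_alpha = (C_beta - C0) / (C_beta - C_alpha)
f_alpha = (72.7 - 18.1) / (72.7 - 8.2) = 0.846512
m_alpha = f_alpha * m_total = 0.846512 * 1728 = 1463 g


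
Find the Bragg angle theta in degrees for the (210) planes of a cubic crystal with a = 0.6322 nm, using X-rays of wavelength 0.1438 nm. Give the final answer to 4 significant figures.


d = a / sqrt(h^2+k^2+l^2)
d = 0.6322 / sqrt(5) = 0.282728 nm
lambda = 2*d*sin(theta)  =>  sin(theta) = lambda / (2*d)
sin(theta) = 0.1438 / (2 * 0.282728) = 0.254308
theta = 14.73 deg


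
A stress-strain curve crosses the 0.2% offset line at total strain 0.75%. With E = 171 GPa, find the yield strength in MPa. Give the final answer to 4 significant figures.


Offset strain = 0.002
Elastic strain at yield = total_strain - offset = 7.5e-03 - 0.002 = 5.5e-03
sigma_y = E * elastic_strain = 171000 * 5.5e-03
sigma_y = 940.5 MPa


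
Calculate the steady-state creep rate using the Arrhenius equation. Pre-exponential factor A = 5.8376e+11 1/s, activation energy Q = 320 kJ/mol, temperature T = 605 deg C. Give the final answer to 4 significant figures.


rate = A * exp(-Q / (R*T))
T = 605 + 273.15 = 878.15 K
rate = 5.8376e+11 * exp(-320e3 / (8.314 * 878.15))
rate = 5.384e-08 1/s


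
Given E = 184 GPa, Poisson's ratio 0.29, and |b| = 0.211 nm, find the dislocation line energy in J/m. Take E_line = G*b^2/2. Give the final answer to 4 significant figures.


Step 1: G = E / (2*(1+nu))
G = 184 / (2*(1+0.29)) = 71.3178 GPa = 7.13178e+10 Pa
Step 2: E_line = G*b^2/2
b = 0.211 nm = 2.11e-10 m
E_line = 0.5 * 7.13178e+10 * (2.11e-10)^2 = 1.588e-09 J/m


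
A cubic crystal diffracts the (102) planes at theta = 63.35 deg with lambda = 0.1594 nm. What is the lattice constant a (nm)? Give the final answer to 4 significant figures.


d = lambda / (2*sin(theta))
d = 0.1594 / (2*sin(63.35 deg))
d = 0.0891735 nm
a = d * sqrt(h^2+k^2+l^2) = 0.0891735 * sqrt(5)
a = 0.1994 nm


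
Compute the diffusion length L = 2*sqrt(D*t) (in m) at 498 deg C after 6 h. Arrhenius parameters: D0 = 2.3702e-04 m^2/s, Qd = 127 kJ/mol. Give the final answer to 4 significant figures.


Step 1: D = D0 * exp(-Qd/(R*T))
T = 771.15 K
D = 2.3702e-04 * exp(-127e3 / (8.314 * 771.15)) = 5.91559e-13 m^2/s
Step 2: L = 2*sqrt(D*t)
t = 6 h = 21600 s
L = 2*sqrt(5.91559e-13 * 21600) = 2.261e-04 m


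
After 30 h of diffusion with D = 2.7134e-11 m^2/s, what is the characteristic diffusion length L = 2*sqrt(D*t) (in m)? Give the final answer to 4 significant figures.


t = 30 hr = 108000 s
Diffusion length = 2*sqrt(D*t)
= 2*sqrt(2.7134e-11 * 108000)
= 3.424e-03 m


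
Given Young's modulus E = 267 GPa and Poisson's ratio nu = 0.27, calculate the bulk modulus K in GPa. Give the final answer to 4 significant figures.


K = E / (3*(1-2*nu))
K = 267 / (3*(1-2*0.27))
K = 193.5 GPa


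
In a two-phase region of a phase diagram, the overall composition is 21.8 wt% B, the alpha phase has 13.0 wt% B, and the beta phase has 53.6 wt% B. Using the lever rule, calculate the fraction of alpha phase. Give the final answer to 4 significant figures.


f_alpha = (C_beta - C0) / (C_beta - C_alpha)
f_alpha = (53.6 - 21.8) / (53.6 - 13.0)
f_alpha = 0.7833


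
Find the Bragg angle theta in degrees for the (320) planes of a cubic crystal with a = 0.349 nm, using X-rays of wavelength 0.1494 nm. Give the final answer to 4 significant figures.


d = a / sqrt(h^2+k^2+l^2)
d = 0.349 / sqrt(13) = 0.0967952 nm
lambda = 2*d*sin(theta)  =>  sin(theta) = lambda / (2*d)
sin(theta) = 0.1494 / (2 * 0.0967952) = 0.771733
theta = 50.51 deg


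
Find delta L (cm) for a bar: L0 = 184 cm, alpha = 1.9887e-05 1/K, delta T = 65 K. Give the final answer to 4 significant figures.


dL = L0 * alpha * dT
dL = 184 * 1.9887e-05 * 65
dL = 0.2378 cm


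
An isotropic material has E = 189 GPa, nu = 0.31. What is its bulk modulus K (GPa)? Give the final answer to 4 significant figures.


K = E / (3*(1-2*nu))
K = 189 / (3*(1-2*0.31))
K = 165.8 GPa


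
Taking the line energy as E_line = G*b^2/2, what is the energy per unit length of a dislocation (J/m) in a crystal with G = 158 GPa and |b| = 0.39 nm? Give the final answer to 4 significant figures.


E = G*b^2/2
b = 0.39 nm = 3.9e-10 m
G = 158 GPa = 1.58e+11 Pa
E = 0.5 * 1.58e+11 * (3.9e-10)^2
E = 1.202e-08 J/m


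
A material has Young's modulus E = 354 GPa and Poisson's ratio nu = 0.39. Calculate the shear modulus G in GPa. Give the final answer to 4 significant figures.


G = E / (2*(1+nu))
G = 354 / (2*(1+0.39))
G = 127.3 GPa


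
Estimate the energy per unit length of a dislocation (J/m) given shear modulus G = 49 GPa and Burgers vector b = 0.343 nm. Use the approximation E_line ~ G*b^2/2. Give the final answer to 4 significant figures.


E = G*b^2/2
b = 0.343 nm = 3.43e-10 m
G = 49 GPa = 4.9e+10 Pa
E = 0.5 * 4.9e+10 * (3.43e-10)^2
E = 2.882e-09 J/m


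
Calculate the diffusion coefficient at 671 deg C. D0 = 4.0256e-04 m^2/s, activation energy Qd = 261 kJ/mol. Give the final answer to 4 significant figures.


D = D0 * exp(-Qd / (R*T))
T = 944.15 K
D = 4.0256e-04 * exp(-261e3 / (8.314 * 944.15))
D = 1.461e-18 m^2/s


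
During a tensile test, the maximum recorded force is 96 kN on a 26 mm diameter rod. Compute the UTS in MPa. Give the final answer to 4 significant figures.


A0 = pi*(d/2)^2 = pi*(26/2)^2 = 530.929 mm^2
UTS = F_max / A0 = 96*1000 / 530.929
UTS = 180.8 MPa


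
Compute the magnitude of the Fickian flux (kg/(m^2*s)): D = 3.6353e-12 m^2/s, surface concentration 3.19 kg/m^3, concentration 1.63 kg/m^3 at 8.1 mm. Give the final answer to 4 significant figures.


J = -D * (dC/dx) = D * (C1 - C2) / dx
J = 3.6353e-12 * (3.19 - 1.63) / 8.1e-03
J = 7.001e-10 kg/(m^2*s)


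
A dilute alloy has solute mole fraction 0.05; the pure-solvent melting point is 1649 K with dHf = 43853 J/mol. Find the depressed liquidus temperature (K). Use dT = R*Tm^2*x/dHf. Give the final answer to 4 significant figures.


dT = R*Tm^2*x / dHf
dT = 8.314 * 1649^2 * 0.05 / 43853
dT = 25.7764 K
T_new = 1649 - 25.7764 = 1623 K


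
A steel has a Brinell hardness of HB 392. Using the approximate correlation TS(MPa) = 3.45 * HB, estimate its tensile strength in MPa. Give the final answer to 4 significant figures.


TS (MPa) = 3.45 * HB
TS = 3.45 * 392
TS = 1352 MPa


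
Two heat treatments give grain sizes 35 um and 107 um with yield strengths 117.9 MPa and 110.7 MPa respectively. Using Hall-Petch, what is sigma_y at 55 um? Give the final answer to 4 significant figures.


sigma_y = sigma0 + k / sqrt(d)
1/sqrt(d1) = 1/sqrt(3.5e-05) = 169.031;  1/sqrt(d2) = 96.6736
k = (sigma1 - sigma2) / (1/sqrt(d1) - 1/sqrt(d2)) = (117.9 - 110.7) / (169.031 - 96.6736) = 0.0995063 MPa*m^0.5
sigma0 = sigma1 - k/sqrt(d1) = 117.9 - 0.0995063*169.031 = 101.08 MPa
sigma_y(d3) = 101.08 + 0.0995063 / sqrt(5.5e-05) = 114.5 MPa


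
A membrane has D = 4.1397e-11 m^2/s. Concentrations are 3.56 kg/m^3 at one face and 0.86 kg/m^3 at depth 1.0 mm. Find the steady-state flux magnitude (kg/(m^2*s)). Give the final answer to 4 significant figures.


J = -D * (dC/dx) = D * (C1 - C2) / dx
J = 4.1397e-11 * (3.56 - 0.86) / 1e-03
J = 1.118e-07 kg/(m^2*s)


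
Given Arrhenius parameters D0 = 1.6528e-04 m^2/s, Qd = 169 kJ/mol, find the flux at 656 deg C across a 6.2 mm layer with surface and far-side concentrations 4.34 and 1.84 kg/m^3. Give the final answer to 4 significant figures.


Step 1: D = D0 * exp(-Qd/(R*T))
T = 656 + 273.15 = 929.15 K
D = 1.6528e-04 * exp(-169e3 / (8.314 * 929.15)) = 5.21306e-14 m^2/s
Step 2: J = D * (C1 - C2) / dx
J = 5.21306e-14 * (4.34 - 1.84) / 6.2e-03
J = 2.102e-11 kg/(m^2*s)


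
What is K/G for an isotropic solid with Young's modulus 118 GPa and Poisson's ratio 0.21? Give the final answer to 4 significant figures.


G = E / (2*(1+nu))
G = 118 / (2*(1+0.21)) = 48.7603 GPa
K = E / (3*(1-2*nu))
K = 118 / (3*(1-2*0.21)) = 67.8161 GPa
K/G = 67.8161 / 48.7603 = 1.391


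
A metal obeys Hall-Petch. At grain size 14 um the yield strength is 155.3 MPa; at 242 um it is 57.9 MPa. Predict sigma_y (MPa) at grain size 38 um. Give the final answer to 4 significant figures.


sigma_y = sigma0 + k / sqrt(d)
1/sqrt(d1) = 1/sqrt(1.4e-05) = 267.261;  1/sqrt(d2) = 64.2824
k = (sigma1 - sigma2) / (1/sqrt(d1) - 1/sqrt(d2)) = (155.3 - 57.9) / (267.261 - 64.2824) = 0.479853 MPa*m^0.5
sigma0 = sigma1 - k/sqrt(d1) = 155.3 - 0.479853*267.261 = 27.0539 MPa
sigma_y(d3) = 27.0539 + 0.479853 / sqrt(3.8e-05) = 104.9 MPa


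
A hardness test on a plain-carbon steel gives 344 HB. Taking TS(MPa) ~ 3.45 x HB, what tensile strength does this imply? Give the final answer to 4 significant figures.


TS (MPa) = 3.45 * HB
TS = 3.45 * 344
TS = 1187 MPa


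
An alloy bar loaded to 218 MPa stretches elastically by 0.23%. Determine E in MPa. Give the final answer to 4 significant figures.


E = sigma / epsilon
epsilon = 0.23% = 2.3e-03
E = 218 / 2.3e-03
E = 94780 MPa


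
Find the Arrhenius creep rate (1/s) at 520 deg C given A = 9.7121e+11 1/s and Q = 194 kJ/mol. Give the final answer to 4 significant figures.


rate = A * exp(-Q / (R*T))
T = 520 + 273.15 = 793.15 K
rate = 9.7121e+11 * exp(-194e3 / (8.314 * 793.15))
rate = 0.1624 1/s


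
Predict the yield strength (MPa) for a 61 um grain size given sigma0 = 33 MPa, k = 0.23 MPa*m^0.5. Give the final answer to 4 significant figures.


sigma_y = sigma0 + k / sqrt(d)
d = 61 um = 6.1e-05 m
sigma_y = 33 + 0.23 / sqrt(6.1e-05)
sigma_y = 62.45 MPa


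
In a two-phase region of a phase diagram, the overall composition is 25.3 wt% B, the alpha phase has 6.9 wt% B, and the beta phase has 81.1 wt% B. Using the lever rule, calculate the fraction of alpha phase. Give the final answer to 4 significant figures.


f_alpha = (C_beta - C0) / (C_beta - C_alpha)
f_alpha = (81.1 - 25.3) / (81.1 - 6.9)
f_alpha = 0.752


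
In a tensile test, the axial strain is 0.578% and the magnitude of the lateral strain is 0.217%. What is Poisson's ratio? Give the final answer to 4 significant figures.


nu = -epsilon_lat / epsilon_axial
Lateral strain is contraction (negative), so using magnitudes:
nu = 0.217 / 0.578
nu = 0.3754


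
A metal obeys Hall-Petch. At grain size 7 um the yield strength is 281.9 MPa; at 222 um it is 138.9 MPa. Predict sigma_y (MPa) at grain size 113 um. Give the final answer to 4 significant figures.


sigma_y = sigma0 + k / sqrt(d)
1/sqrt(d1) = 1/sqrt(7e-06) = 377.964;  1/sqrt(d2) = 67.1156
k = (sigma1 - sigma2) / (1/sqrt(d1) - 1/sqrt(d2)) = (281.9 - 138.9) / (377.964 - 67.1156) = 0.460031 MPa*m^0.5
sigma0 = sigma1 - k/sqrt(d1) = 281.9 - 0.460031*377.964 = 108.025 MPa
sigma_y(d3) = 108.025 + 0.460031 / sqrt(1.13e-04) = 151.3 MPa


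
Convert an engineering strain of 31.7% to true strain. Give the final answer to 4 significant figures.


epsilon_true = ln(1 + epsilon_eng)
epsilon_true = ln(1 + 0.317)
epsilon_true = 0.2754


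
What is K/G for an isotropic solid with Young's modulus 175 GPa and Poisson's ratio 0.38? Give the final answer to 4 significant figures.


G = E / (2*(1+nu))
G = 175 / (2*(1+0.38)) = 63.4058 GPa
K = E / (3*(1-2*nu))
K = 175 / (3*(1-2*0.38)) = 243.056 GPa
K/G = 243.056 / 63.4058 = 3.833


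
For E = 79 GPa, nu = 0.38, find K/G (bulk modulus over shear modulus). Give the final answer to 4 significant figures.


G = E / (2*(1+nu))
G = 79 / (2*(1+0.38)) = 28.6232 GPa
K = E / (3*(1-2*nu))
K = 79 / (3*(1-2*0.38)) = 109.722 GPa
K/G = 109.722 / 28.6232 = 3.833


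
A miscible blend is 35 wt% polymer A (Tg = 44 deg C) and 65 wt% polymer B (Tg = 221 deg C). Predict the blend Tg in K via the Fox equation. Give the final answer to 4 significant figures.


1/Tg = w1/Tg1 + w2/Tg2 (in Kelvin)
Tg1 = 317.15 K, Tg2 = 494.15 K
1/Tg = 0.35/317.15 + 0.65/494.15
Tg = 413.4 K


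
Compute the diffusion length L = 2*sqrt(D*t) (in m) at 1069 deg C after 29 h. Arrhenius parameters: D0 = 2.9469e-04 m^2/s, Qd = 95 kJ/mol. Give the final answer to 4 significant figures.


Step 1: D = D0 * exp(-Qd/(R*T))
T = 1342.15 K
D = 2.9469e-04 * exp(-95e3 / (8.314 * 1342.15)) = 5.9151e-08 m^2/s
Step 2: L = 2*sqrt(D*t)
t = 29 h = 104400 s
L = 2*sqrt(5.9151e-08 * 104400) = 0.1572 m


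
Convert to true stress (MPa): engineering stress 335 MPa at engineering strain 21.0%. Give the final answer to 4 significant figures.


sigma_true = sigma_eng * (1 + epsilon_eng)
sigma_true = 335 * (1 + 0.21)
sigma_true = 405.4 MPa


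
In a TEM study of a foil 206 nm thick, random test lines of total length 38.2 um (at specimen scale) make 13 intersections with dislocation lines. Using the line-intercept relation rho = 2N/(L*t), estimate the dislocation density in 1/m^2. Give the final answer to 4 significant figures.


rho = 2N / (L * t)
L = 38.2 um = 3.82e-05 m, t = 206 nm = 2.06e-07 m
rho = 2 * 13 / (3.82e-05 * 2.06e-07)
rho = 3.304e+12 1/m^2


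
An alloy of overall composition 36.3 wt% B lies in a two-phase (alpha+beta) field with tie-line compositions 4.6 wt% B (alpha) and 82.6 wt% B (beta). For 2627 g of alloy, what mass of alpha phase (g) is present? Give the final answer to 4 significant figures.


f_alpha = (C_beta - C0) / (C_beta - C_alpha)
f_alpha = (82.6 - 36.3) / (82.6 - 4.6) = 0.59359
m_alpha = f_alpha * m_total = 0.59359 * 2627 = 1559 g


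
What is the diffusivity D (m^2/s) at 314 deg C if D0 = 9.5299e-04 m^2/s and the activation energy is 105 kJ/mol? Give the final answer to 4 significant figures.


D = D0 * exp(-Qd / (R*T))
T = 587.15 K
D = 9.5299e-04 * exp(-105e3 / (8.314 * 587.15))
D = 4.341e-13 m^2/s


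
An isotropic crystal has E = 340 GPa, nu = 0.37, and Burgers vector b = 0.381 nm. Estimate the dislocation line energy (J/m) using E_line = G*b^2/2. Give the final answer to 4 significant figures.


Step 1: G = E / (2*(1+nu))
G = 340 / (2*(1+0.37)) = 124.088 GPa = 1.24088e+11 Pa
Step 2: E_line = G*b^2/2
b = 0.381 nm = 3.81e-10 m
E_line = 0.5 * 1.24088e+11 * (3.81e-10)^2 = 9.006e-09 J/m


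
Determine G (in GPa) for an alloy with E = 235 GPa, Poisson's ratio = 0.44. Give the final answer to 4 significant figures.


G = E / (2*(1+nu))
G = 235 / (2*(1+0.44))
G = 81.6 GPa


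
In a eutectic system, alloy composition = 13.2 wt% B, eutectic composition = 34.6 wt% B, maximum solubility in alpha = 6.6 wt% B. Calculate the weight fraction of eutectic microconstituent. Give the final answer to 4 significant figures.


f_primary = (C_e - C0) / (C_e - C_alpha_max)
f_primary = (34.6 - 13.2) / (34.6 - 6.6)
f_primary = 0.764286
f_eutectic = 1 - 0.764286 = 0.2357


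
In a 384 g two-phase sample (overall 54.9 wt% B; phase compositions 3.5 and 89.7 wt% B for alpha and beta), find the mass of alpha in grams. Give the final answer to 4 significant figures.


f_alpha = (C_beta - C0) / (C_beta - C_alpha)
f_alpha = (89.7 - 54.9) / (89.7 - 3.5) = 0.403712
m_alpha = f_alpha * m_total = 0.403712 * 384 = 155 g


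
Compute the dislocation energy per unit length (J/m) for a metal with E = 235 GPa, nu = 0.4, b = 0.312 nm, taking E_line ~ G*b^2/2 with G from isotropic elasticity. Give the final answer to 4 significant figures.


Step 1: G = E / (2*(1+nu))
G = 235 / (2*(1+0.4)) = 83.9286 GPa = 8.39286e+10 Pa
Step 2: E_line = G*b^2/2
b = 0.312 nm = 3.12e-10 m
E_line = 0.5 * 8.39286e+10 * (3.12e-10)^2 = 4.085e-09 J/m


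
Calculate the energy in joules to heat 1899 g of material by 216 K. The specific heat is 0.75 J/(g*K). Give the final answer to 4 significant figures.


Q = m * cp * dT
Q = 1899 * 0.75 * 216
Q = 307600 J


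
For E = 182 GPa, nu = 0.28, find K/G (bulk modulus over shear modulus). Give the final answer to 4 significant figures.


G = E / (2*(1+nu))
G = 182 / (2*(1+0.28)) = 71.0938 GPa
K = E / (3*(1-2*nu))
K = 182 / (3*(1-2*0.28)) = 137.879 GPa
K/G = 137.879 / 71.0938 = 1.939


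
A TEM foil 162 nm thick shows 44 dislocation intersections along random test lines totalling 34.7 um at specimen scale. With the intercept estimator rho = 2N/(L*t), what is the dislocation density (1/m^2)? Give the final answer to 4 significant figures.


rho = 2N / (L * t)
L = 34.7 um = 3.47e-05 m, t = 162 nm = 1.62e-07 m
rho = 2 * 44 / (3.47e-05 * 1.62e-07)
rho = 1.565e+13 1/m^2


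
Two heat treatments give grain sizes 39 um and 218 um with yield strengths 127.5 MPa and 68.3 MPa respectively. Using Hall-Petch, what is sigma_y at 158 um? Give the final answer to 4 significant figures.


sigma_y = sigma0 + k / sqrt(d)
1/sqrt(d1) = 1/sqrt(3.9e-05) = 160.128;  1/sqrt(d2) = 67.7285
k = (sigma1 - sigma2) / (1/sqrt(d1) - 1/sqrt(d2)) = (127.5 - 68.3) / (160.128 - 67.7285) = 0.640695 MPa*m^0.5
sigma0 = sigma1 - k/sqrt(d1) = 127.5 - 0.640695*160.128 = 24.9066 MPa
sigma_y(d3) = 24.9066 + 0.640695 / sqrt(1.58e-04) = 75.88 MPa


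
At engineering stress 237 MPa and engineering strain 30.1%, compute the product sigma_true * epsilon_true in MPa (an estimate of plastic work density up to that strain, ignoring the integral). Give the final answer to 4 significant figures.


sigma_true = sigma_eng * (1 + epsilon_eng)
sigma_true = 237 * (1 + 0.301) = 308.337 MPa
epsilon_true = ln(1 + epsilon_eng)
epsilon_true = ln(1 + 0.301) = 0.263133
sigma_true * epsilon_true = 308.337 * 0.263133 = 81.13 MPa


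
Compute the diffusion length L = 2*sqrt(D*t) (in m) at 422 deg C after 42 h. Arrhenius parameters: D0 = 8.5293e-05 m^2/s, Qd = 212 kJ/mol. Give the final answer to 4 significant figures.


Step 1: D = D0 * exp(-Qd/(R*T))
T = 695.15 K
D = 8.5293e-05 * exp(-212e3 / (8.314 * 695.15)) = 1.00076e-20 m^2/s
Step 2: L = 2*sqrt(D*t)
t = 42 h = 151200 s
L = 2*sqrt(1.00076e-20 * 151200) = 7.78e-08 m


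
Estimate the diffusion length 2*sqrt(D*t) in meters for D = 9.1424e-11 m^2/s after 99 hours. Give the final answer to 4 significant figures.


t = 99 hr = 356400 s
Diffusion length = 2*sqrt(D*t)
= 2*sqrt(9.1424e-11 * 356400)
= 0.01142 m


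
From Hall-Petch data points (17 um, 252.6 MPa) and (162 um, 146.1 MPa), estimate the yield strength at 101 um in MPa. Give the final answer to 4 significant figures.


sigma_y = sigma0 + k / sqrt(d)
1/sqrt(d1) = 1/sqrt(1.7e-05) = 242.536;  1/sqrt(d2) = 78.5674
k = (sigma1 - sigma2) / (1/sqrt(d1) - 1/sqrt(d2)) = (252.6 - 146.1) / (242.536 - 78.5674) = 0.649516 MPa*m^0.5
sigma0 = sigma1 - k/sqrt(d1) = 252.6 - 0.649516*242.536 = 95.0692 MPa
sigma_y(d3) = 95.0692 + 0.649516 / sqrt(1.01e-04) = 159.7 MPa


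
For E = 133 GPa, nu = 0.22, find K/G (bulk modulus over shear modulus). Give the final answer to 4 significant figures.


G = E / (2*(1+nu))
G = 133 / (2*(1+0.22)) = 54.5082 GPa
K = E / (3*(1-2*nu))
K = 133 / (3*(1-2*0.22)) = 79.1667 GPa
K/G = 79.1667 / 54.5082 = 1.452


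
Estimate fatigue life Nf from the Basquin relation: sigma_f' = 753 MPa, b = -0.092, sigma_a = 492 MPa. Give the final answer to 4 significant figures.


sigma_a = sigma_f' * (2*Nf)^b
2*Nf = (sigma_a / sigma_f')^(1/b)
2*Nf = (492 / 753)^(1/-0.092)
2*Nf = 102.099
Nf = 51.05 cycles


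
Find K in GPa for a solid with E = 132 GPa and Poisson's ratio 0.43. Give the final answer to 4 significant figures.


K = E / (3*(1-2*nu))
K = 132 / (3*(1-2*0.43))
K = 314.3 GPa


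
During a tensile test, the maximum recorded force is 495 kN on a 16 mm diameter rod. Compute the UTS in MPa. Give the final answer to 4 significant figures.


A0 = pi*(d/2)^2 = pi*(16/2)^2 = 201.062 mm^2
UTS = F_max / A0 = 495*1000 / 201.062
UTS = 2462 MPa


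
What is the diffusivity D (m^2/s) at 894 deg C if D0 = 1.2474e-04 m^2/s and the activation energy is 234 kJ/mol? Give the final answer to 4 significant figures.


D = D0 * exp(-Qd / (R*T))
T = 1167.15 K
D = 1.2474e-04 * exp(-234e3 / (8.314 * 1167.15))
D = 4.199e-15 m^2/s


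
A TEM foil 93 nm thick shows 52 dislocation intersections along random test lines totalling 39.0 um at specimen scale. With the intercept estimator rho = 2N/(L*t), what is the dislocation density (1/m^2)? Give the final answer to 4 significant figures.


rho = 2N / (L * t)
L = 39.0 um = 3.9e-05 m, t = 93 nm = 9.3e-08 m
rho = 2 * 52 / (3.9e-05 * 9.3e-08)
rho = 2.867e+13 1/m^2


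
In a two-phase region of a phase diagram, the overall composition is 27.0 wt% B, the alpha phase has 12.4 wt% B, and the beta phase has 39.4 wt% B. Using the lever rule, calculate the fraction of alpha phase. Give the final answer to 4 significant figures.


f_alpha = (C_beta - C0) / (C_beta - C_alpha)
f_alpha = (39.4 - 27.0) / (39.4 - 12.4)
f_alpha = 0.4593


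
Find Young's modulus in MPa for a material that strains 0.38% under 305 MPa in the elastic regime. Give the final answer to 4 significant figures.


E = sigma / epsilon
epsilon = 0.38% = 3.8e-03
E = 305 / 3.8e-03
E = 80260 MPa


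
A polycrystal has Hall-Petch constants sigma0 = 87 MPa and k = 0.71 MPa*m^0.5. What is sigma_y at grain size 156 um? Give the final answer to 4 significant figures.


sigma_y = sigma0 + k / sqrt(d)
d = 156 um = 1.56e-04 m
sigma_y = 87 + 0.71 / sqrt(1.56e-04)
sigma_y = 143.8 MPa


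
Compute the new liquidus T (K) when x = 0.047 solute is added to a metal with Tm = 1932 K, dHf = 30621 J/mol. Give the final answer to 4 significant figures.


dT = R*Tm^2*x / dHf
dT = 8.314 * 1932^2 * 0.047 / 30621
dT = 47.6324 K
T_new = 1932 - 47.6324 = 1884 K


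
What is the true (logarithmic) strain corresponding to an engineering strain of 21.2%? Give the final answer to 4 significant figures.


epsilon_true = ln(1 + epsilon_eng)
epsilon_true = ln(1 + 0.212)
epsilon_true = 0.1923


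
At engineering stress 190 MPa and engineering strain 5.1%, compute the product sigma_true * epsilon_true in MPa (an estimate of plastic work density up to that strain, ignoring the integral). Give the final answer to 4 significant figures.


sigma_true = sigma_eng * (1 + epsilon_eng)
sigma_true = 190 * (1 + 0.051) = 199.69 MPa
epsilon_true = ln(1 + epsilon_eng)
epsilon_true = ln(1 + 0.051) = 0.0497421
sigma_true * epsilon_true = 199.69 * 0.0497421 = 9.933 MPa


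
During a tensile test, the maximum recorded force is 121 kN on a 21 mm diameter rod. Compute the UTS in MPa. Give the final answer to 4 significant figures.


A0 = pi*(d/2)^2 = pi*(21/2)^2 = 346.361 mm^2
UTS = F_max / A0 = 121*1000 / 346.361
UTS = 349.3 MPa


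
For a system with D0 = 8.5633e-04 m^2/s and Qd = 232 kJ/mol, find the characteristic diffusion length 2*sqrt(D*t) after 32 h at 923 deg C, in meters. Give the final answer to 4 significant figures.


Step 1: D = D0 * exp(-Qd/(R*T))
T = 1196.15 K
D = 8.5633e-04 * exp(-232e3 / (8.314 * 1196.15)) = 6.32519e-14 m^2/s
Step 2: L = 2*sqrt(D*t)
t = 32 h = 115200 s
L = 2*sqrt(6.32519e-14 * 115200) = 1.707e-04 m


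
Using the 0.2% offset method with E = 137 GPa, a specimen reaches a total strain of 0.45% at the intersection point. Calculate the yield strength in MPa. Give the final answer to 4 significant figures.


Offset strain = 0.002
Elastic strain at yield = total_strain - offset = 4.5e-03 - 0.002 = 2.5e-03
sigma_y = E * elastic_strain = 137000 * 2.5e-03
sigma_y = 342.5 MPa


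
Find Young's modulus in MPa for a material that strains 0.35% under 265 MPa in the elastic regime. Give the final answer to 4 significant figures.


E = sigma / epsilon
epsilon = 0.35% = 3.5e-03
E = 265 / 3.5e-03
E = 75710 MPa


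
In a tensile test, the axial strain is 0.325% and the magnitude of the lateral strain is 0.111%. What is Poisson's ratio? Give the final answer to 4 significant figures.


nu = -epsilon_lat / epsilon_axial
Lateral strain is contraction (negative), so using magnitudes:
nu = 0.111 / 0.325
nu = 0.3415


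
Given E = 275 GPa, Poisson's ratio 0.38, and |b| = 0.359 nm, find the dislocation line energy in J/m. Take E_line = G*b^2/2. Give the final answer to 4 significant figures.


Step 1: G = E / (2*(1+nu))
G = 275 / (2*(1+0.38)) = 99.6377 GPa = 9.96377e+10 Pa
Step 2: E_line = G*b^2/2
b = 0.359 nm = 3.59e-10 m
E_line = 0.5 * 9.96377e+10 * (3.59e-10)^2 = 6.421e-09 J/m


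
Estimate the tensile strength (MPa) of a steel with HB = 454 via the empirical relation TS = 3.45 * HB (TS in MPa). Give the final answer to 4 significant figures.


TS (MPa) = 3.45 * HB
TS = 3.45 * 454
TS = 1566 MPa


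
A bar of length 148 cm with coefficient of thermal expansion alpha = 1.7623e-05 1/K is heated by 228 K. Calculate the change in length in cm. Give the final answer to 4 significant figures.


dL = L0 * alpha * dT
dL = 148 * 1.7623e-05 * 228
dL = 0.5947 cm


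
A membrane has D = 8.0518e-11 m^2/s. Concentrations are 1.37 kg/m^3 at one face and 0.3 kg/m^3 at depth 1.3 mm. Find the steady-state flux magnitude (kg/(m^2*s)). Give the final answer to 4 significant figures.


J = -D * (dC/dx) = D * (C1 - C2) / dx
J = 8.0518e-11 * (1.37 - 0.3) / 1.3e-03
J = 6.627e-08 kg/(m^2*s)


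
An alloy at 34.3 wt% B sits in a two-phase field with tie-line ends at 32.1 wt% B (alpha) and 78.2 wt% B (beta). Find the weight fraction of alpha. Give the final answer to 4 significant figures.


f_alpha = (C_beta - C0) / (C_beta - C_alpha)
f_alpha = (78.2 - 34.3) / (78.2 - 32.1)
f_alpha = 0.9523


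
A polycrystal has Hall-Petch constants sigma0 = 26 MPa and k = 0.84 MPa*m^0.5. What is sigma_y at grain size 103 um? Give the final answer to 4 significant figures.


sigma_y = sigma0 + k / sqrt(d)
d = 103 um = 1.03e-04 m
sigma_y = 26 + 0.84 / sqrt(1.03e-04)
sigma_y = 108.8 MPa


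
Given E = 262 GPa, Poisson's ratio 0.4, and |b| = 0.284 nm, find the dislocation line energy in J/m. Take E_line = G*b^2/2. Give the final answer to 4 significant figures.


Step 1: G = E / (2*(1+nu))
G = 262 / (2*(1+0.4)) = 93.5714 GPa = 9.35714e+10 Pa
Step 2: E_line = G*b^2/2
b = 0.284 nm = 2.84e-10 m
E_line = 0.5 * 9.35714e+10 * (2.84e-10)^2 = 3.774e-09 J/m


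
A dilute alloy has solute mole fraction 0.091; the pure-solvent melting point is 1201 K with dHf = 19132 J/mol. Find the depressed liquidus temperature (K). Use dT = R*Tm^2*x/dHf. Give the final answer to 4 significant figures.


dT = R*Tm^2*x / dHf
dT = 8.314 * 1201^2 * 0.091 / 19132
dT = 57.0397 K
T_new = 1201 - 57.0397 = 1144 K


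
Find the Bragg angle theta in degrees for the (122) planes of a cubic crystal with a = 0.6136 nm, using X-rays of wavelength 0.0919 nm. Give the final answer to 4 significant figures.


d = a / sqrt(h^2+k^2+l^2)
d = 0.6136 / sqrt(9) = 0.204533 nm
lambda = 2*d*sin(theta)  =>  sin(theta) = lambda / (2*d)
sin(theta) = 0.0919 / (2 * 0.204533) = 0.224658
theta = 12.98 deg


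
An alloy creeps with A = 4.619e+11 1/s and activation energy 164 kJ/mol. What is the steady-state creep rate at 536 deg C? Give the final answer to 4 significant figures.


rate = A * exp(-Q / (R*T))
T = 536 + 273.15 = 809.15 K
rate = 4.619e+11 * exp(-164e3 / (8.314 * 809.15))
rate = 11.94 1/s


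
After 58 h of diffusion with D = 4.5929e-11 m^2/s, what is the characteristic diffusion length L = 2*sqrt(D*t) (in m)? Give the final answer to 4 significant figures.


t = 58 hr = 208800 s
Diffusion length = 2*sqrt(D*t)
= 2*sqrt(4.5929e-11 * 208800)
= 6.194e-03 m


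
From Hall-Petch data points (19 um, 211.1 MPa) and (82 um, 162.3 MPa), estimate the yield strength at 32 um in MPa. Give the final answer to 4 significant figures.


sigma_y = sigma0 + k / sqrt(d)
1/sqrt(d1) = 1/sqrt(1.9e-05) = 229.416;  1/sqrt(d2) = 110.432
k = (sigma1 - sigma2) / (1/sqrt(d1) - 1/sqrt(d2)) = (211.1 - 162.3) / (229.416 - 110.432) = 0.410138 MPa*m^0.5
sigma0 = sigma1 - k/sqrt(d1) = 211.1 - 0.410138*229.416 = 117.008 MPa
sigma_y(d3) = 117.008 + 0.410138 / sqrt(3.2e-05) = 189.5 MPa


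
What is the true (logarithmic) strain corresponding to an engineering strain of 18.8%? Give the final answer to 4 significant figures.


epsilon_true = ln(1 + epsilon_eng)
epsilon_true = ln(1 + 0.188)
epsilon_true = 0.1723


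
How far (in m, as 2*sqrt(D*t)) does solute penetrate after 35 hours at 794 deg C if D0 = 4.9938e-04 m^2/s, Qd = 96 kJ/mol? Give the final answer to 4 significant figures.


Step 1: D = D0 * exp(-Qd/(R*T))
T = 1067.15 K
D = 4.9938e-04 * exp(-96e3 / (8.314 * 1067.15)) = 9.98328e-09 m^2/s
Step 2: L = 2*sqrt(D*t)
t = 35 h = 126000 s
L = 2*sqrt(9.98328e-09 * 126000) = 0.07093 m


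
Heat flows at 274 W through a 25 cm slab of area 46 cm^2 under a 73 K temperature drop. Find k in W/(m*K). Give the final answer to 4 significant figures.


k = Q*L / (A*dT)
L = 0.25 m, A = 4.6e-03 m^2
k = 274 * 0.25 / (4.6e-03 * 73)
k = 204 W/(m*K)


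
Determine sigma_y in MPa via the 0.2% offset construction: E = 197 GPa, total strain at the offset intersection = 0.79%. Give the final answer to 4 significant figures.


Offset strain = 0.002
Elastic strain at yield = total_strain - offset = 7.9e-03 - 0.002 = 5.9e-03
sigma_y = E * elastic_strain = 197000 * 5.9e-03
sigma_y = 1162 MPa


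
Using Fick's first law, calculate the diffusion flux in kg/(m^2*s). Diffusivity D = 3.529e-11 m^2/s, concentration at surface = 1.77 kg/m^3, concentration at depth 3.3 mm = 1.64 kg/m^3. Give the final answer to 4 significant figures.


J = -D * (dC/dx) = D * (C1 - C2) / dx
J = 3.529e-11 * (1.77 - 1.64) / 3.3e-03
J = 1.39e-09 kg/(m^2*s)


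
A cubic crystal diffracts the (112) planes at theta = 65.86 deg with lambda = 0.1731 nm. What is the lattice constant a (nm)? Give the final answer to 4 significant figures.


d = lambda / (2*sin(theta))
d = 0.1731 / (2*sin(65.86 deg))
d = 0.0948442 nm
a = d * sqrt(h^2+k^2+l^2) = 0.0948442 * sqrt(6)
a = 0.2323 nm


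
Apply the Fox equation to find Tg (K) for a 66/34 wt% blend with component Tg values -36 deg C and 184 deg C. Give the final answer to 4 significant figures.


1/Tg = w1/Tg1 + w2/Tg2 (in Kelvin)
Tg1 = 237.15 K, Tg2 = 457.15 K
1/Tg = 0.66/237.15 + 0.34/457.15
Tg = 283.5 K


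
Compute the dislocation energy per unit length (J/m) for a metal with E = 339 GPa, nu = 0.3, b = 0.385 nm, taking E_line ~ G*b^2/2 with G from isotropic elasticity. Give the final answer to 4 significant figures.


Step 1: G = E / (2*(1+nu))
G = 339 / (2*(1+0.3)) = 130.385 GPa = 1.30385e+11 Pa
Step 2: E_line = G*b^2/2
b = 0.385 nm = 3.85e-10 m
E_line = 0.5 * 1.30385e+11 * (3.85e-10)^2 = 9.663e-09 J/m
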